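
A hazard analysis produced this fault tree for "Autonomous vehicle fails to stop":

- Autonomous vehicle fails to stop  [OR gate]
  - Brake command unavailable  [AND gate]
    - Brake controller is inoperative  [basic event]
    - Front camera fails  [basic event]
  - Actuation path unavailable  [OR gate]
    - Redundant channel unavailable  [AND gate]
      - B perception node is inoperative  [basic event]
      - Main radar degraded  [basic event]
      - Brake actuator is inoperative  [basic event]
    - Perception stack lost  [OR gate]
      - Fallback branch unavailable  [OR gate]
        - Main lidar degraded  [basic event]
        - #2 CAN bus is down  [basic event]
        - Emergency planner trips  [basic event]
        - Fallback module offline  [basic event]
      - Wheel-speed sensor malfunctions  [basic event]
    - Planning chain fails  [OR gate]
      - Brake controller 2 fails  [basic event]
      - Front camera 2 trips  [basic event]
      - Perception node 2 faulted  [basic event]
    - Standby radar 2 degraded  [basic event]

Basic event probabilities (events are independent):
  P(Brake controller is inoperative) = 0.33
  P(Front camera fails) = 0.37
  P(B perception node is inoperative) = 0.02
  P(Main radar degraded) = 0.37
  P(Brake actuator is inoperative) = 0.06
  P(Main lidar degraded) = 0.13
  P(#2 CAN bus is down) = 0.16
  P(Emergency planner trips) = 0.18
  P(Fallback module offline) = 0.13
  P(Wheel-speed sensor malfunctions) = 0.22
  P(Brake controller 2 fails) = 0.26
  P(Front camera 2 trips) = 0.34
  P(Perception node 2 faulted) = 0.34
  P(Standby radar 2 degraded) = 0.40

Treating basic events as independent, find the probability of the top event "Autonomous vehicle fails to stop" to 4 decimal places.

0.9310

P(Brake command unavailable) [AND] = 0.33 × 0.37 = 0.122100
P(Redundant channel unavailable) [AND] = 0.02 × 0.37 × 0.06 = 0.000444
P(Fallback branch unavailable) [OR] = 1 − (1−0.13) × (1−0.16) × (1−0.18) × (1−0.13) = 0.478647
P(Perception stack lost) [OR] = 1 − (1−0.478647) × (1−0.22) = 0.593345
P(Planning chain fails) [OR] = 1 − (1−0.26) × (1−0.34) × (1−0.34) = 0.677656
P(Actuation path unavailable) [OR] = 1 − (1−0.000444) × (1−0.593345) × (1−0.677656) × (1−0.40) = 0.921385
P(Autonomous vehicle fails to stop) [OR] = 1 − (1−0.122100) × (1−0.921385) = 0.930984
Rounded to 4 decimal places: P(Autonomous vehicle fails to stop) ≈ 0.9310.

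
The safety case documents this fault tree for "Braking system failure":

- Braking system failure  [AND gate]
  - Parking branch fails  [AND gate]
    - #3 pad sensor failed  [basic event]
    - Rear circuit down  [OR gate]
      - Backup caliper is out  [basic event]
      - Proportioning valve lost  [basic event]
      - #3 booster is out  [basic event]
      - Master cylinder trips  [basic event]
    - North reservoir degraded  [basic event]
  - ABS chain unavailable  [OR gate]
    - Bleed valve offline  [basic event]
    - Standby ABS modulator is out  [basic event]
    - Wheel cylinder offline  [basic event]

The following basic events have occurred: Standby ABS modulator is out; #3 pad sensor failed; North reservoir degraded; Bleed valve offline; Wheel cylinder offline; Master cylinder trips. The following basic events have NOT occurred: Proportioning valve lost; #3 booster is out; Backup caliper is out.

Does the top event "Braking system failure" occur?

Rear circuit down [OR]: Backup caliper is out=not, Proportioning valve lost=not, #3 booster is out=not, Master cylinder trips=occurs → at least one input occurs → occurs.
Parking branch fails [AND]: #3 pad sensor failed=occurs, Rear circuit down=occurs, North reservoir degraded=occurs → all inputs occur → occurs.
ABS chain unavailable [OR]: Bleed valve offline=occurs, Standby ABS modulator is out=occurs, Wheel cylinder offline=occurs → at least one input occurs → occurs.
Braking system failure [AND]: Parking branch fails=occurs, ABS chain unavailable=occurs → all inputs occur → occurs.

Yes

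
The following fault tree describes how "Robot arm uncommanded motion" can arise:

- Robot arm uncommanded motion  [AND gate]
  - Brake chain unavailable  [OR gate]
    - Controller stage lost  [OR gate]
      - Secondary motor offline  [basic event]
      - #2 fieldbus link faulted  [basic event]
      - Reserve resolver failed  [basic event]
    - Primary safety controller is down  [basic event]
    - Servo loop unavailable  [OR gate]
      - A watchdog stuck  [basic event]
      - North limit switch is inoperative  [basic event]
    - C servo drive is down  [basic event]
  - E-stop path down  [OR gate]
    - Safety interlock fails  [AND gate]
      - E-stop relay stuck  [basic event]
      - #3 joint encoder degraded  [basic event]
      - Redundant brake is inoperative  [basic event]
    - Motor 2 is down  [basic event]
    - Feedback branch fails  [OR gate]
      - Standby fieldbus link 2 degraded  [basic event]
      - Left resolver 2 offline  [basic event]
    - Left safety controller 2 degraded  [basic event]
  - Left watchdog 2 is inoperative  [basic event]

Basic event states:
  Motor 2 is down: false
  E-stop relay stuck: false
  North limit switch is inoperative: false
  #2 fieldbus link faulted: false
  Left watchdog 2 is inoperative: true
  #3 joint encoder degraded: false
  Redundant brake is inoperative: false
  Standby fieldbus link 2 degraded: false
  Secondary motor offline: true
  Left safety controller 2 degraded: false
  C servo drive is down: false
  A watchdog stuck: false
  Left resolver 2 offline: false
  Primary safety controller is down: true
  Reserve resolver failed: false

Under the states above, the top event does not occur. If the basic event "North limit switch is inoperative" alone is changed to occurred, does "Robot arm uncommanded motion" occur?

No

Counterfactual: set "North limit switch is inoperative" to occurred.
Controller stage lost [OR]: Secondary motor offline=occurs, #2 fieldbus link faulted=not, Reserve resolver failed=not → at least one input occurs → occurs.
Servo loop unavailable [OR]: A watchdog stuck=not, North limit switch is inoperative=occurs → at least one input occurs → occurs.
Brake chain unavailable [OR]: Controller stage lost=occurs, Primary safety controller is down=occurs, Servo loop unavailable=occurs, C servo drive is down=not → at least one input occurs → occurs.
Safety interlock fails [AND]: E-stop relay stuck=not, #3 joint encoder degraded=not, Redundant brake is inoperative=not → not all inputs occur → does not occur.
Feedback branch fails [OR]: Standby fieldbus link 2 degraded=not, Left resolver 2 offline=not → no input occurs → does not occur.
E-stop path down [OR]: Safety interlock fails=not, Motor 2 is down=not, Feedback branch fails=not, Left safety controller 2 degraded=not → no input occurs → does not occur.
Robot arm uncommanded motion [AND]: Brake chain unavailable=occurs, E-stop path down=not, Left watchdog 2 is inoperative=occurs → not all inputs occur → does not occur.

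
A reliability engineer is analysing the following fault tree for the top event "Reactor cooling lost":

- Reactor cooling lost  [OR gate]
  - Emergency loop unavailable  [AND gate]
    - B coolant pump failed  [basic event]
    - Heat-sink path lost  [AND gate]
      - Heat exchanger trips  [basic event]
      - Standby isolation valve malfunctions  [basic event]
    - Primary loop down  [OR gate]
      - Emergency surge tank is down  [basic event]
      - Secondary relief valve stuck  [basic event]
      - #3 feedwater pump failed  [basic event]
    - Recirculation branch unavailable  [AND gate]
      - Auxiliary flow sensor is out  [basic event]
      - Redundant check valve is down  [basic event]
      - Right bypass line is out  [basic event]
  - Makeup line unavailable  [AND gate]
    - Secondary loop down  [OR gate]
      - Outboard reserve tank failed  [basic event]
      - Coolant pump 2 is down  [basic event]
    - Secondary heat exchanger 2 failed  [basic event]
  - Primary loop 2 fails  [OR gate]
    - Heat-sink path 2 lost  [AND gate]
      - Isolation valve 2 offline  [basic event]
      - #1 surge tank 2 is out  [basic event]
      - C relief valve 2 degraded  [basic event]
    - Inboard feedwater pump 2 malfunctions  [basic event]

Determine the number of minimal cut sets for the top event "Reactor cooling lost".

7

Heat-sink path lost [AND]: one cut set from each child combined → 1 × 1 = 1 cut set(s).
Primary loop down [OR]: union of children's cut sets → 3 cut set(s).
Recirculation branch unavailable [AND]: one cut set from each child combined → 1 × 1 × 1 = 1 cut set(s).
Emergency loop unavailable [AND]: one cut set from each child combined → 1 × 1 × 3 × 1 = 3 cut set(s).
Secondary loop down [OR]: union of children's cut sets → 2 cut set(s).
Makeup line unavailable [AND]: one cut set from each child combined → 2 × 1 = 2 cut set(s).
Heat-sink path 2 lost [AND]: one cut set from each child combined → 1 × 1 × 1 = 1 cut set(s).
Primary loop 2 fails [OR]: union of children's cut sets → 2 cut set(s).
Reactor cooling lost [OR]: union of children's cut sets → 7 cut set(s).
Minimal cut sets: {Auxiliary flow sensor is out, B coolant pump failed, Emergency surge tank is down, Heat exchanger trips, Redundant check valve is down, Right bypass line is out, Standby isolation valve malfunctions}; {Auxiliary flow sensor is out, B coolant pump failed, Heat exchanger trips, Redundant check valve is down, Right bypass line is out, Secondary relief valve stuck, Standby isolation valve malfunctions}; {#3 feedwater pump failed, Auxiliary flow sensor is out, B coolant pump failed, Heat exchanger trips, Redundant check valve is down, Right bypass line is out, Standby isolation valve malfunctions}; {Outboard reserve tank failed, Secondary heat exchanger 2 failed}; {Coolant pump 2 is down, Secondary heat exchanger 2 failed}; {#1 surge tank 2 is out, C relief valve 2 degraded, Isolation valve 2 offline}; {Inboard feedwater pump 2 malfunctions}.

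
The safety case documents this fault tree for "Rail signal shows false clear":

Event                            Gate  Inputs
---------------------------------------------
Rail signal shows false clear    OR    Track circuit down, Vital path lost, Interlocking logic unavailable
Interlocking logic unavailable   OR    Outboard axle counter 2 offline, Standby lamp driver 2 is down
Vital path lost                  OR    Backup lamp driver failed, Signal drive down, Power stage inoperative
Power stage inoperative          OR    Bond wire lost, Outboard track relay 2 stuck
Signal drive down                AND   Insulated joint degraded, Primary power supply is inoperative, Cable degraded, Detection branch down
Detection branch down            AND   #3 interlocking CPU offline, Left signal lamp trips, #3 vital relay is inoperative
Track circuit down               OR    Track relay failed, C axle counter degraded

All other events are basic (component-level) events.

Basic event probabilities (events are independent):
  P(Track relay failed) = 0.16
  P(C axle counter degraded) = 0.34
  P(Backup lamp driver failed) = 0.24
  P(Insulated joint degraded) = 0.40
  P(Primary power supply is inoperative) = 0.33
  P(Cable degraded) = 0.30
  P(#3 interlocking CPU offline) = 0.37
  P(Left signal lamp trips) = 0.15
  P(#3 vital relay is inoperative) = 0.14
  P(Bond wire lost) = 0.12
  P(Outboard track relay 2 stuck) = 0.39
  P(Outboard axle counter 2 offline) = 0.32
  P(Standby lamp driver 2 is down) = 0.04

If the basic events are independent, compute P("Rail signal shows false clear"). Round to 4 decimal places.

0.8524

P(Track circuit down) [OR] = 1 − (1−0.16) × (1−0.34) = 0.445600
P(Detection branch down) [AND] = 0.37 × 0.15 × 0.14 = 0.007770
P(Signal drive down) [AND] = 0.40 × 0.33 × 0.30 × 0.007770 = 0.000308
P(Power stage inoperative) [OR] = 1 − (1−0.12) × (1−0.39) = 0.463200
P(Vital path lost) [OR] = 1 − (1−0.24) × (1−0.000308) × (1−0.463200) = 0.592158
P(Interlocking logic unavailable) [OR] = 1 − (1−0.32) × (1−0.04) = 0.347200
P(Rail signal shows false clear) [OR] = 1 − (1−0.445600) × (1−0.592158) × (1−0.347200) = 0.852397
Rounded to 4 decimal places: P(Rail signal shows false clear) ≈ 0.8524.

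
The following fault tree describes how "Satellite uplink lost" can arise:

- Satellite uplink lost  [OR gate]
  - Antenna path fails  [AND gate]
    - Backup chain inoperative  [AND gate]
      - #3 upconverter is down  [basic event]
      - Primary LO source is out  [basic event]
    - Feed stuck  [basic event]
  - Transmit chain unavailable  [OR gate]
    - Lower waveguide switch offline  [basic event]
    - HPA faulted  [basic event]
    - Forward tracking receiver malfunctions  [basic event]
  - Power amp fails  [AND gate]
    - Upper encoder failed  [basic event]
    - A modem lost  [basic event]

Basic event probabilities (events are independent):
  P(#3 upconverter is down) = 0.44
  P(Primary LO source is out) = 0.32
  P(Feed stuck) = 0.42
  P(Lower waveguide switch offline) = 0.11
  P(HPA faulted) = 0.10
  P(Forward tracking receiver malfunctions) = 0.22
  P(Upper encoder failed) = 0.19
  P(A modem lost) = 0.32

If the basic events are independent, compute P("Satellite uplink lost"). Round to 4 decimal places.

0.4479

P(Backup chain inoperative) [AND] = 0.44 × 0.32 = 0.140800
P(Antenna path fails) [AND] = 0.140800 × 0.42 = 0.059136
P(Transmit chain unavailable) [OR] = 1 − (1−0.11) × (1−0.10) × (1−0.22) = 0.375220
P(Power amp fails) [AND] = 0.19 × 0.32 = 0.060800
P(Satellite uplink lost) [OR] = 1 − (1−0.059136) × (1−0.375220) × (1−0.060800) = 0.447907
Rounded to 4 decimal places: P(Satellite uplink lost) ≈ 0.4479.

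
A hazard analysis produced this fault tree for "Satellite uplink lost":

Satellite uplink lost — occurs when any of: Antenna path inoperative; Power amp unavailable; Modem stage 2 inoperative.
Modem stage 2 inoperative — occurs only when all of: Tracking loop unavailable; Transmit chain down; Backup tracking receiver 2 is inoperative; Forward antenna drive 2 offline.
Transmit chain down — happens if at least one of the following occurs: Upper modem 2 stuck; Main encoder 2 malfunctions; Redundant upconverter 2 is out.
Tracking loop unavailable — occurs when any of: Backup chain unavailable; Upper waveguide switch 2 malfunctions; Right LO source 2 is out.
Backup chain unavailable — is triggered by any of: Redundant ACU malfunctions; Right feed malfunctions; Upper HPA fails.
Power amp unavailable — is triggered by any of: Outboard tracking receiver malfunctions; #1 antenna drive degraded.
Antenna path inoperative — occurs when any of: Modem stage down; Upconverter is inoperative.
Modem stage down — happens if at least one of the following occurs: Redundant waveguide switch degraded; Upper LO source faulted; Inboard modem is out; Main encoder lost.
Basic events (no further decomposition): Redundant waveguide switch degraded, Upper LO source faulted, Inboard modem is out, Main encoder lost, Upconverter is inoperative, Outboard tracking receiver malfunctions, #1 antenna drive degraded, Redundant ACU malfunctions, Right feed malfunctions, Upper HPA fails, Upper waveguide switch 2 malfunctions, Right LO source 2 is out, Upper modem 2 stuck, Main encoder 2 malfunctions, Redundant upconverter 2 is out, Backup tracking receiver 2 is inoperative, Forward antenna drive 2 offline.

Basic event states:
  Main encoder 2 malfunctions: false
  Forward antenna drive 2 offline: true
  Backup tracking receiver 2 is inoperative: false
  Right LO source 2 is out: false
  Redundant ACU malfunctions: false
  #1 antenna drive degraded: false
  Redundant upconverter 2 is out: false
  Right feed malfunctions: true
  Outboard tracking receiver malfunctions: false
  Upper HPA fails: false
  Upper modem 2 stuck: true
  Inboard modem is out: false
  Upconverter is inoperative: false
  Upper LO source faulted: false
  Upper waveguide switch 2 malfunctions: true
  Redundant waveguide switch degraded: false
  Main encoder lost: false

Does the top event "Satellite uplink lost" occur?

Modem stage down [OR]: Redundant waveguide switch degraded=not, Upper LO source faulted=not, Inboard modem is out=not, Main encoder lost=not → no input occurs → does not occur.
Antenna path inoperative [OR]: Modem stage down=not, Upconverter is inoperative=not → no input occurs → does not occur.
Power amp unavailable [OR]: Outboard tracking receiver malfunctions=not, #1 antenna drive degraded=not → no input occurs → does not occur.
Backup chain unavailable [OR]: Redundant ACU malfunctions=not, Right feed malfunctions=occurs, Upper HPA fails=not → at least one input occurs → occurs.
Tracking loop unavailable [OR]: Backup chain unavailable=occurs, Upper waveguide switch 2 malfunctions=occurs, Right LO source 2 is out=not → at least one input occurs → occurs.
Transmit chain down [OR]: Upper modem 2 stuck=occurs, Main encoder 2 malfunctions=not, Redundant upconverter 2 is out=not → at least one input occurs → occurs.
Modem stage 2 inoperative [AND]: Tracking loop unavailable=occurs, Transmit chain down=occurs, Backup tracking receiver 2 is inoperative=not, Forward antenna drive 2 offline=occurs → not all inputs occur → does not occur.
Satellite uplink lost [OR]: Antenna path inoperative=not, Power amp unavailable=not, Modem stage 2 inoperative=not → no input occurs → does not occur.

No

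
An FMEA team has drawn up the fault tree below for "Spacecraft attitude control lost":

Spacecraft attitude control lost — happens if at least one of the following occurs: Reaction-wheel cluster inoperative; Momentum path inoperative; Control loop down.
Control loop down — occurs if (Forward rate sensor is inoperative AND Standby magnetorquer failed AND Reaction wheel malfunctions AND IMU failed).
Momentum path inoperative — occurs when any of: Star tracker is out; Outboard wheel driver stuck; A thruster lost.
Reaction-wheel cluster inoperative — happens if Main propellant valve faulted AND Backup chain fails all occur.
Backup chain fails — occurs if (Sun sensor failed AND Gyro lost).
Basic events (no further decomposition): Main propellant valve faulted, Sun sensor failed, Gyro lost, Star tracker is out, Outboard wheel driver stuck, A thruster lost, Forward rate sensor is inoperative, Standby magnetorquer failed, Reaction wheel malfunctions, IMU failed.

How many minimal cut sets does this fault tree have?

Backup chain fails [AND]: one cut set from each child combined → 1 × 1 = 1 cut set(s).
Reaction-wheel cluster inoperative [AND]: one cut set from each child combined → 1 × 1 = 1 cut set(s).
Momentum path inoperative [OR]: union of children's cut sets → 3 cut set(s).
Control loop down [AND]: one cut set from each child combined → 1 × 1 × 1 × 1 = 1 cut set(s).
Spacecraft attitude control lost [OR]: union of children's cut sets → 5 cut set(s).
Minimal cut sets: {Gyro lost, Main propellant valve faulted, Sun sensor failed}; {Star tracker is out}; {Outboard wheel driver stuck}; {A thruster lost}; {Forward rate sensor is inoperative, IMU failed, Reaction wheel malfunctions, Standby magnetorquer failed}.

5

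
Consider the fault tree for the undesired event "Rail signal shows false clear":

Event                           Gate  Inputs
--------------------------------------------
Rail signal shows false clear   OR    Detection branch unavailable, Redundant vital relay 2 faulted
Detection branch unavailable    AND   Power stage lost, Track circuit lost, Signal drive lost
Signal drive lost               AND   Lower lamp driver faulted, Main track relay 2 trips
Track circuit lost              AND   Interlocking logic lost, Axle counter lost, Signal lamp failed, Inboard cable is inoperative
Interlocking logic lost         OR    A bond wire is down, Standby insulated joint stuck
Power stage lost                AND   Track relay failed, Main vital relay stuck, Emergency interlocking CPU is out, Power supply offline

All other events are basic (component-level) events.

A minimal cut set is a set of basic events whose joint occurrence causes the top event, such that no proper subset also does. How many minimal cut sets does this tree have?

3

Power stage lost [AND]: one cut set from each child combined → 1 × 1 × 1 × 1 = 1 cut set(s).
Interlocking logic lost [OR]: union of children's cut sets → 2 cut set(s).
Track circuit lost [AND]: one cut set from each child combined → 2 × 1 × 1 × 1 = 2 cut set(s).
Signal drive lost [AND]: one cut set from each child combined → 1 × 1 = 1 cut set(s).
Detection branch unavailable [AND]: one cut set from each child combined → 1 × 2 × 1 = 2 cut set(s).
Rail signal shows false clear [OR]: union of children's cut sets → 3 cut set(s).
Minimal cut sets: {A bond wire is down, Axle counter lost, Emergency interlocking CPU is out, Inboard cable is inoperative, Lower lamp driver faulted, Main track relay 2 trips, Main vital relay stuck, Power supply offline, Signal lamp failed, Track relay failed}; {Axle counter lost, Emergency interlocking CPU is out, Inboard cable is inoperative, Lower lamp driver faulted, Main track relay 2 trips, Main vital relay stuck, Power supply offline, Signal lamp failed, Standby insulated joint stuck, Track relay failed}; {Redundant vital relay 2 faulted}.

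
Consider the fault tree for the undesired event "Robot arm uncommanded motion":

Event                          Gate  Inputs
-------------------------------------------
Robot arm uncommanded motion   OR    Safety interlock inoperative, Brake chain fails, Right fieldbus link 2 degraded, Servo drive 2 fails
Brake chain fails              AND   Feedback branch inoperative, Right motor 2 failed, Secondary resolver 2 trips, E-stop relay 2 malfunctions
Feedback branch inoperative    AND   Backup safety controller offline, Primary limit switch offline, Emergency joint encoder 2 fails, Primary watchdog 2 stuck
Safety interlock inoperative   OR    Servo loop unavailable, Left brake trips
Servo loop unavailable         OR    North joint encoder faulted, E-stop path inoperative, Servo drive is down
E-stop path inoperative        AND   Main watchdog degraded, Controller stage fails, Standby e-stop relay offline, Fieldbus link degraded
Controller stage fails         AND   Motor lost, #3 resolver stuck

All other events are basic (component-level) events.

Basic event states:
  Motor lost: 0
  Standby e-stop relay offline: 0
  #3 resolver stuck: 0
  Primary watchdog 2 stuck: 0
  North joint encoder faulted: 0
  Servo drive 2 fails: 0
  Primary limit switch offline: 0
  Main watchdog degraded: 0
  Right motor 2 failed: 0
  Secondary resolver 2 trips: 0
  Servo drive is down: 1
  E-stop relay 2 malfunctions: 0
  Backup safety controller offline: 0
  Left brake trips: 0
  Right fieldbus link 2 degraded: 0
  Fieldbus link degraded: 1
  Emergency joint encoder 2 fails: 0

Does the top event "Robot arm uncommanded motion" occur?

Controller stage fails [AND]: Motor lost=not, #3 resolver stuck=not → not all inputs occur → does not occur.
E-stop path inoperative [AND]: Main watchdog degraded=not, Controller stage fails=not, Standby e-stop relay offline=not, Fieldbus link degraded=occurs → not all inputs occur → does not occur.
Servo loop unavailable [OR]: North joint encoder faulted=not, E-stop path inoperative=not, Servo drive is down=occurs → at least one input occurs → occurs.
Safety interlock inoperative [OR]: Servo loop unavailable=occurs, Left brake trips=not → at least one input occurs → occurs.
Feedback branch inoperative [AND]: Backup safety controller offline=not, Primary limit switch offline=not, Emergency joint encoder 2 fails=not, Primary watchdog 2 stuck=not → not all inputs occur → does not occur.
Brake chain fails [AND]: Feedback branch inoperative=not, Right motor 2 failed=not, Secondary resolver 2 trips=not, E-stop relay 2 malfunctions=not → not all inputs occur → does not occur.
Robot arm uncommanded motion [OR]: Safety interlock inoperative=occurs, Brake chain fails=not, Right fieldbus link 2 degraded=not, Servo drive 2 fails=not → at least one input occurs → occurs.

Yes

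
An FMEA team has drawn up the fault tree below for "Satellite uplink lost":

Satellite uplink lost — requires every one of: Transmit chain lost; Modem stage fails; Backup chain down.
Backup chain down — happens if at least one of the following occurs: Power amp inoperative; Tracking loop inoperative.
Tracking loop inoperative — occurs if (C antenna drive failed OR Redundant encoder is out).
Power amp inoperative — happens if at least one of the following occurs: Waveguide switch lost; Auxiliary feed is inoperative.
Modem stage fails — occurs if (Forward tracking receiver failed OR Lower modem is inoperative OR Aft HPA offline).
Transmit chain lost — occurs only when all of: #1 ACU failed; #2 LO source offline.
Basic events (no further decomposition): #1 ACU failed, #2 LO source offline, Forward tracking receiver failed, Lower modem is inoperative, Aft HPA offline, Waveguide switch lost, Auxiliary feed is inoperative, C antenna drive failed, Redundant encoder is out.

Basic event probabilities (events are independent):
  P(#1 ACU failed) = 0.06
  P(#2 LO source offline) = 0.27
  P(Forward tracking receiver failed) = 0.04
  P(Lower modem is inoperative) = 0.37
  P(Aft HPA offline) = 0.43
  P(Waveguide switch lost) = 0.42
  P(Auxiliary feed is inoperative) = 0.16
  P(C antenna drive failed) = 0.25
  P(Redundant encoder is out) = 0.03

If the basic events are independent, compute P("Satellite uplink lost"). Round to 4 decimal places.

P(Transmit chain lost) [AND] = 0.06 × 0.27 = 0.016200
P(Modem stage fails) [OR] = 1 − (1−0.04) × (1−0.37) × (1−0.43) = 0.655264
P(Power amp inoperative) [OR] = 1 − (1−0.42) × (1−0.16) = 0.512800
P(Tracking loop inoperative) [OR] = 1 − (1−0.25) × (1−0.03) = 0.272500
P(Backup chain down) [OR] = 1 − (1−0.512800) × (1−0.272500) = 0.645562
P(Satellite uplink lost) [AND] = 0.016200 × 0.655264 × 0.645562 = 0.006853
Rounded to 4 decimal places: P(Satellite uplink lost) ≈ 0.0069.

0.0069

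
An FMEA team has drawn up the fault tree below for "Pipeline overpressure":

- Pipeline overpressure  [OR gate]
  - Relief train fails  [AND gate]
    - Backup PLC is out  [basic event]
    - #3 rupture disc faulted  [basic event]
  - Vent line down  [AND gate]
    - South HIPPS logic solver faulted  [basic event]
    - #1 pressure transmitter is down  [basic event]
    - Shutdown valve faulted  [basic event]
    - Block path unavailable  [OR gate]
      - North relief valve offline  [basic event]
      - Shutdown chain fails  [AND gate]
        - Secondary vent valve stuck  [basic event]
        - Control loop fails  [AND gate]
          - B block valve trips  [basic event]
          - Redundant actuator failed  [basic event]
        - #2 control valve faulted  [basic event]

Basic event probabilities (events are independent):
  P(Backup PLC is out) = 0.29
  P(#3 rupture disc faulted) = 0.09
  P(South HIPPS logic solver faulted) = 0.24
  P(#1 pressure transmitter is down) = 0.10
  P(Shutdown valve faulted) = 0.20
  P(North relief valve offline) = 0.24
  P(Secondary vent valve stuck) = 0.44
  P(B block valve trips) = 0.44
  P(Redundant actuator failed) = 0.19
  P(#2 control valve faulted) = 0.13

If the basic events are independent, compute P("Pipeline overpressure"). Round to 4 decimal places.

P(Relief train fails) [AND] = 0.29 × 0.09 = 0.026100
P(Control loop fails) [AND] = 0.44 × 0.19 = 0.083600
P(Shutdown chain fails) [AND] = 0.44 × 0.083600 × 0.13 = 0.004782
P(Block path unavailable) [OR] = 1 − (1−0.24) × (1−0.004782) = 0.243634
P(Vent line down) [AND] = 0.24 × 0.10 × 0.20 × 0.243634 = 0.001169
P(Pipeline overpressure) [OR] = 1 − (1−0.026100) × (1−0.001169) = 0.027238
Rounded to 4 decimal places: P(Pipeline overpressure) ≈ 0.0272.

0.0272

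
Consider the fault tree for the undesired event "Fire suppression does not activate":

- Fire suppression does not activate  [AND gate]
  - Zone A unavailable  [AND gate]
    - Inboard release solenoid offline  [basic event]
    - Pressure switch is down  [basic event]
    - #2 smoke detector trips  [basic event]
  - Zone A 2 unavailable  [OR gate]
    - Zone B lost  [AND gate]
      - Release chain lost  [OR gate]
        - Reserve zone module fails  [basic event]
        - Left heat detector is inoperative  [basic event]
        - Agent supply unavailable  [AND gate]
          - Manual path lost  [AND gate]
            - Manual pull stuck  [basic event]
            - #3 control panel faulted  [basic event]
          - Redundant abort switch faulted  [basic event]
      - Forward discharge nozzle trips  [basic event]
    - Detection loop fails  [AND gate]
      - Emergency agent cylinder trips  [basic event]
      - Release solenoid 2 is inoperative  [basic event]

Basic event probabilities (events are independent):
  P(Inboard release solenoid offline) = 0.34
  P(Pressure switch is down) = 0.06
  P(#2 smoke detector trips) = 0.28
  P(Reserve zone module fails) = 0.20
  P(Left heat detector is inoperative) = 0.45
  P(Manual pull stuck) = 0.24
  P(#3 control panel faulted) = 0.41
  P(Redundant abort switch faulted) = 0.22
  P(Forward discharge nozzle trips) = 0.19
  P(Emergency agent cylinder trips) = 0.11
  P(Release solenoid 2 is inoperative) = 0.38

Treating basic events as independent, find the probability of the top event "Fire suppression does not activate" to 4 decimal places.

0.0008

P(Zone A unavailable) [AND] = 0.34 × 0.06 × 0.28 = 0.005712
P(Manual path lost) [AND] = 0.24 × 0.41 = 0.098400
P(Agent supply unavailable) [AND] = 0.098400 × 0.22 = 0.021648
P(Release chain lost) [OR] = 1 − (1−0.20) × (1−0.45) × (1−0.021648) = 0.569525
P(Zone B lost) [AND] = 0.569525 × 0.19 = 0.108210
P(Detection loop fails) [AND] = 0.11 × 0.38 = 0.041800
P(Zone A 2 unavailable) [OR] = 1 − (1−0.108210) × (1−0.041800) = 0.145487
P(Fire suppression does not activate) [AND] = 0.005712 × 0.145487 = 0.000831
Rounded to 4 decimal places: P(Fire suppression does not activate) ≈ 0.0008.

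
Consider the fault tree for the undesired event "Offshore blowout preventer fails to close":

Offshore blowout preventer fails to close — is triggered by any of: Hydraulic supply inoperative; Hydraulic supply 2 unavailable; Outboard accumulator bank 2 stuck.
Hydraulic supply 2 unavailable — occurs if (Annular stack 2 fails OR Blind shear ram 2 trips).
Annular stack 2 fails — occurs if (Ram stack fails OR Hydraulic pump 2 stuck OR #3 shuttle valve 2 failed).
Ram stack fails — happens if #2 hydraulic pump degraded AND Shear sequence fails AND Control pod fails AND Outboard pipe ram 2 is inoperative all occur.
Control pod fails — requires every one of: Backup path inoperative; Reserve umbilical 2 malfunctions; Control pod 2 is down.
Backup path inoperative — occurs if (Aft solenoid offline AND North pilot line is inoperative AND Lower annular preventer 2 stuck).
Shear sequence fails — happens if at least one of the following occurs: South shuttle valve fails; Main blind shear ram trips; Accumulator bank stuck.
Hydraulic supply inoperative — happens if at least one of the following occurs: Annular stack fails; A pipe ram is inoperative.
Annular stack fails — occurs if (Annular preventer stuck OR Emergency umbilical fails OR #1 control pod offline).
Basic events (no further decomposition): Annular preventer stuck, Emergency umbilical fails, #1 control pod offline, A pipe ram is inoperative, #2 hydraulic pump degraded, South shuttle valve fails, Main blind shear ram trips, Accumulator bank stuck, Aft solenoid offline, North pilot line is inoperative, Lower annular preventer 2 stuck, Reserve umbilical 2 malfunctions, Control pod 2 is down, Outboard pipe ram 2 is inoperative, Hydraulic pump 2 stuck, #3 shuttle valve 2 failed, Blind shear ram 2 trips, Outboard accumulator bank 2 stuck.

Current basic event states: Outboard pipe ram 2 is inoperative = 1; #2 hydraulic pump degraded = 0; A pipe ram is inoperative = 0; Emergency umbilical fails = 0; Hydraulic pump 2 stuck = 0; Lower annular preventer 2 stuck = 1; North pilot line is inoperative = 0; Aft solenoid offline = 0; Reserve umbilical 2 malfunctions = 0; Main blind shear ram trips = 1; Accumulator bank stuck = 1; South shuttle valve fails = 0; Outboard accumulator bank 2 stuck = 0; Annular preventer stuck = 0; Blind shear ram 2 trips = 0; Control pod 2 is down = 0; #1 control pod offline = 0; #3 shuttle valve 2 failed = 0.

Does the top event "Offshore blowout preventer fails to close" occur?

No

Annular stack fails [OR]: Annular preventer stuck=not, Emergency umbilical fails=not, #1 control pod offline=not → no input occurs → does not occur.
Hydraulic supply inoperative [OR]: Annular stack fails=not, A pipe ram is inoperative=not → no input occurs → does not occur.
Shear sequence fails [OR]: South shuttle valve fails=not, Main blind shear ram trips=occurs, Accumulator bank stuck=occurs → at least one input occurs → occurs.
Backup path inoperative [AND]: Aft solenoid offline=not, North pilot line is inoperative=not, Lower annular preventer 2 stuck=occurs → not all inputs occur → does not occur.
Control pod fails [AND]: Backup path inoperative=not, Reserve umbilical 2 malfunctions=not, Control pod 2 is down=not → not all inputs occur → does not occur.
Ram stack fails [AND]: #2 hydraulic pump degraded=not, Shear sequence fails=occurs, Control pod fails=not, Outboard pipe ram 2 is inoperative=occurs → not all inputs occur → does not occur.
Annular stack 2 fails [OR]: Ram stack fails=not, Hydraulic pump 2 stuck=not, #3 shuttle valve 2 failed=not → no input occurs → does not occur.
Hydraulic supply 2 unavailable [OR]: Annular stack 2 fails=not, Blind shear ram 2 trips=not → no input occurs → does not occur.
Offshore blowout preventer fails to close [OR]: Hydraulic supply inoperative=not, Hydraulic supply 2 unavailable=not, Outboard accumulator bank 2 stuck=not → no input occurs → does not occur.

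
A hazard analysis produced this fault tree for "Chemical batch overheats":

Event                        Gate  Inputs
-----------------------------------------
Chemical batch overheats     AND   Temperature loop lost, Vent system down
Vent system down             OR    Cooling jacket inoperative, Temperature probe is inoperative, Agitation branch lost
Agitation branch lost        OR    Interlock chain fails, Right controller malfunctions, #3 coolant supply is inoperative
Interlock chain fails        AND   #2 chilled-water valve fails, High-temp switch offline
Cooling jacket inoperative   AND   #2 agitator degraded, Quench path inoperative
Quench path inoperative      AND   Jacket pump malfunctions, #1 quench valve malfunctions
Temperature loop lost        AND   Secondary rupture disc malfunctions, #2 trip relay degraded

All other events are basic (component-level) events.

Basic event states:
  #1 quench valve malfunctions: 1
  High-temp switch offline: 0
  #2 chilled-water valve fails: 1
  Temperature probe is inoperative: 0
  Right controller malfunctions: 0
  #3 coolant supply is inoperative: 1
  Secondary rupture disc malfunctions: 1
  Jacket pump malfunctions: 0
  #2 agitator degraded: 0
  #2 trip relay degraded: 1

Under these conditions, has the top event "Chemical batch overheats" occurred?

Temperature loop lost [AND]: Secondary rupture disc malfunctions=occurs, #2 trip relay degraded=occurs → all inputs occur → occurs.
Quench path inoperative [AND]: Jacket pump malfunctions=not, #1 quench valve malfunctions=occurs → not all inputs occur → does not occur.
Cooling jacket inoperative [AND]: #2 agitator degraded=not, Quench path inoperative=not → not all inputs occur → does not occur.
Interlock chain fails [AND]: #2 chilled-water valve fails=occurs, High-temp switch offline=not → not all inputs occur → does not occur.
Agitation branch lost [OR]: Interlock chain fails=not, Right controller malfunctions=not, #3 coolant supply is inoperative=occurs → at least one input occurs → occurs.
Vent system down [OR]: Cooling jacket inoperative=not, Temperature probe is inoperative=not, Agitation branch lost=occurs → at least one input occurs → occurs.
Chemical batch overheats [AND]: Temperature loop lost=occurs, Vent system down=occurs → all inputs occur → occurs.

Yes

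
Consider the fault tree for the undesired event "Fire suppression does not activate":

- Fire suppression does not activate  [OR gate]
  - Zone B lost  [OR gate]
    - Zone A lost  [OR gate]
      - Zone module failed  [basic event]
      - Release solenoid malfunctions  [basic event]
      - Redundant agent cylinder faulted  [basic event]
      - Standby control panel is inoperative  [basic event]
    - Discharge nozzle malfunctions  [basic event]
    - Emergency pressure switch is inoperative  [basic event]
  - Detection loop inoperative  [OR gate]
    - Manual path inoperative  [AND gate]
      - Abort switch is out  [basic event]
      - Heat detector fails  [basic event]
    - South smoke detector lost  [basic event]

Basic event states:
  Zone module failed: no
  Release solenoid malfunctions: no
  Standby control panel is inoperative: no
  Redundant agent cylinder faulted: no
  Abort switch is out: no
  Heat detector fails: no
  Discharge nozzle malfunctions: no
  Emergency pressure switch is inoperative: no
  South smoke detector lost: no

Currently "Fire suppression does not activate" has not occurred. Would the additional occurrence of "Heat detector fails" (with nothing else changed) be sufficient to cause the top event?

Counterfactual: set "Heat detector fails" to occurred.
Zone A lost [OR]: Zone module failed=not, Release solenoid malfunctions=not, Redundant agent cylinder faulted=not, Standby control panel is inoperative=not → no input occurs → does not occur.
Zone B lost [OR]: Zone A lost=not, Discharge nozzle malfunctions=not, Emergency pressure switch is inoperative=not → no input occurs → does not occur.
Manual path inoperative [AND]: Abort switch is out=not, Heat detector fails=occurs → not all inputs occur → does not occur.
Detection loop inoperative [OR]: Manual path inoperative=not, South smoke detector lost=not → no input occurs → does not occur.
Fire suppression does not activate [OR]: Zone B lost=not, Detection loop inoperative=not → no input occurs → does not occur.

No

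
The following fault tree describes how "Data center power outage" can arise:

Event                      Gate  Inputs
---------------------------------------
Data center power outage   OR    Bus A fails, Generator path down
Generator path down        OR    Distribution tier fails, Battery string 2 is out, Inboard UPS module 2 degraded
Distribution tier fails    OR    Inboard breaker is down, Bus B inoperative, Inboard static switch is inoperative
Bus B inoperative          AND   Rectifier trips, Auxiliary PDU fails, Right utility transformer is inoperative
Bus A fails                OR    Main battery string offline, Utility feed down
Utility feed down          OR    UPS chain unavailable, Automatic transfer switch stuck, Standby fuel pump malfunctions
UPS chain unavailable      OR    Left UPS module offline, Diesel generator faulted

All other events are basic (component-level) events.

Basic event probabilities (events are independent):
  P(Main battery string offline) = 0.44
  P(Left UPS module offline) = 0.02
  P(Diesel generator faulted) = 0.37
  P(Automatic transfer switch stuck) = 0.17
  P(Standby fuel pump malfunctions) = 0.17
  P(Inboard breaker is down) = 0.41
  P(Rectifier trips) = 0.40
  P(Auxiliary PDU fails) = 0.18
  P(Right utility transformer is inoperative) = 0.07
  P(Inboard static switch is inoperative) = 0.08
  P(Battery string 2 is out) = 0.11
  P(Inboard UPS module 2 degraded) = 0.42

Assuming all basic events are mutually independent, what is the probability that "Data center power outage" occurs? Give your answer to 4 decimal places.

0.9336

P(UPS chain unavailable) [OR] = 1 − (1−0.02) × (1−0.37) = 0.382600
P(Utility feed down) [OR] = 1 − (1−0.382600) × (1−0.17) × (1−0.17) = 0.574673
P(Bus A fails) [OR] = 1 − (1−0.44) × (1−0.574673) = 0.761817
P(Bus B inoperative) [AND] = 0.40 × 0.18 × 0.07 = 0.005040
P(Distribution tier fails) [OR] = 1 − (1−0.41) × (1−0.005040) × (1−0.08) = 0.459936
P(Generator path down) [OR] = 1 − (1−0.459936) × (1−0.11) × (1−0.42) = 0.721219
P(Data center power outage) [OR] = 1 − (1−0.761817) × (1−0.721219) = 0.933599
Rounded to 4 decimal places: P(Data center power outage) ≈ 0.9336.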